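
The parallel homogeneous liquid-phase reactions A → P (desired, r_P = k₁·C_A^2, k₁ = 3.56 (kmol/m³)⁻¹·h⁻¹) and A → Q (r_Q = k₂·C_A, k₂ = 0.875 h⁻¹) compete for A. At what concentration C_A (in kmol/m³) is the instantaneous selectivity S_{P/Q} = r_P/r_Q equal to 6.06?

1.49 kmol/m³

S_{P/Q} = (k₁/k₂)·C_A ⇒ C_A = S·k₂/k₁.
= 6.06×0.875/3.56 = 1.49 kmol/m³.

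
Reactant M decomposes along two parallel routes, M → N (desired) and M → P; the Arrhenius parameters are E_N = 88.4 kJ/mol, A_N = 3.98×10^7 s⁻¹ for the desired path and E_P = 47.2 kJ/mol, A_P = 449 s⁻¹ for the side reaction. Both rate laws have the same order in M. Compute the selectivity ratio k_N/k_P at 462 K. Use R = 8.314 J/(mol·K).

k_N/k_P = (A_N/A_P)·exp[−(E_N−E_P)/(RT)] = (A_N/A_P)·exp[(E_P−E_N)/(RT)].
(E_P−E_N)/(RT) = (47.2−88.4)×10³/(8.314×462) = -41200/3841 = -10.73.
k_N/k_P = (3.98×10^7/449)·exp(-10.73) = 88641 × 2.196×10^-5 = 1.95.

1.95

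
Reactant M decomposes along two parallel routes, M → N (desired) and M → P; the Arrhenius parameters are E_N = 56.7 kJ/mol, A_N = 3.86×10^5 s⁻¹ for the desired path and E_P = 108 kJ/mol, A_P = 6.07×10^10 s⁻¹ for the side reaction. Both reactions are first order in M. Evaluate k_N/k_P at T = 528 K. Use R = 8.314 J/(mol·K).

0.756

With equal orders, S_{N/P} = k_N/k_P = (A_N/A_P)·exp[(E_P−E_N)/(RT)].
(E_P−E_N)/(RT) = (108−56.7)×10³/(8.314×528) = 51300/4390 = 11.69.
k_N/k_P = (3.86×10^5/6.07×10^10)·exp(11.69) = 6.359×10^-6 × 1.189×10^5 = 0.756.
Since E_N < E_P, lowering the temperature improves selectivity toward N.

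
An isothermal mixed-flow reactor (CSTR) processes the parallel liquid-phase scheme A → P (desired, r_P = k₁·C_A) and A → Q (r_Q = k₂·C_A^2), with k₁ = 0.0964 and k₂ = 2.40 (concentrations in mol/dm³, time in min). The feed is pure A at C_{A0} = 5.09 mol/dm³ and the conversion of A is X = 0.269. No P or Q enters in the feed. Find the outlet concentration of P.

0.0146 mol/dm³

Exit C_A = C_{A0}(1−X) = 5.09×0.731 = 3.721 mol/dm³.
A CSTR operates uniformly at the exit composition, giving r_P = 0.3587 and r_Q = 33.23 (each k·C_A^n at C_A = 3.721).
Fraction of consumed A going to P: r_P/(r_P+r_Q) = 0.01068.
C_P = 0.01068·C_{A0}·X = 0.01068×5.09×0.269 = 0.0146 mol/dm³.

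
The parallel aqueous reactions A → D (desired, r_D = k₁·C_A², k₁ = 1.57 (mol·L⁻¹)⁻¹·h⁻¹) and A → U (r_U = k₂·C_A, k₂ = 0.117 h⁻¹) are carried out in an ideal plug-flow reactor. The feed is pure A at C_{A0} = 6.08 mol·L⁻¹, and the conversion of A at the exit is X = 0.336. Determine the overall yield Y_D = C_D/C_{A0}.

C_A = C_{A0}(1−X) = 4.037 mol·L⁻¹.
Along a PFR/batch, dC_U/dC_A = −r_U/(r_D+r_U) = −k₂/(k₂+k₁·C_A).
Integrating from C_{A0} to C_A: C_U = (0.117/1.57)·ln[(0.117+1.57·6.08)/(0.117+1.57·4.04)] = 0.07452·ln(9.663/6.455) = 0.03006 mol·L⁻¹.
Then C_D = (C_{A0}−C_A) − C_U = 2.043 − 0.03006 = 2.013 mol·L⁻¹.
Y_D = C_D/C_{A0} = 2.013/6.08 = 0.331.

0.331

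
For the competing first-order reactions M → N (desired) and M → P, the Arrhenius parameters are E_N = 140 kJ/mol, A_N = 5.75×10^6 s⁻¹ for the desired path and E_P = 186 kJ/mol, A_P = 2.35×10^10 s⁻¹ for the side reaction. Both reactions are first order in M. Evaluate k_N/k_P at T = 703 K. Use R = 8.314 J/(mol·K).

0.641

With equal orders, S_{N/P} = k_N/k_P = (A_N/A_P)·exp[(E_P−E_N)/(RT)].
(E_P−E_N)/(RT) = (186−140)×10³/(8.314×703) = 46000/5845 = 7.870.
k_N/k_P = (5.75×10^6/2.35×10^10)·exp(7.870) = 2.447×10^-4 × 2618 = 0.641.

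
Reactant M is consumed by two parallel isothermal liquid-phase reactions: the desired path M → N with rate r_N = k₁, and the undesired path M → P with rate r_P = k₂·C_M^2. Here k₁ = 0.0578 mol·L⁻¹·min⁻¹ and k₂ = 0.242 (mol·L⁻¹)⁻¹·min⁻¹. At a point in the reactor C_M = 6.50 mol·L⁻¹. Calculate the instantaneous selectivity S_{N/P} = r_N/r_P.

S_{N/P} = r_N/r_P = (k₁)/(k₂·C_M^2) = (k₁/k₂)·C_M^-2.
= (0.0578) / (0.242×6.500^2) = 0.05780/10.22 = 0.00565.
The undesired path is higher order in M, so low C_M (CSTR or dilute feed) favours N.

0.00565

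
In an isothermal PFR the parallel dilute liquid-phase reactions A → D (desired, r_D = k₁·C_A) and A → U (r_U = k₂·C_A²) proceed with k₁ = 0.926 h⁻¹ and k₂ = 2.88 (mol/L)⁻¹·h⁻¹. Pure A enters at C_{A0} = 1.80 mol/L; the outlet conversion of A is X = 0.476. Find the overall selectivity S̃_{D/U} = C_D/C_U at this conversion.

0.241

C_A = C_{A0}(1−X) = 0.9432 mol/L.
Along a PFR/batch, dC_D/dC_A = −r_D/(r_D+r_U) = −k₁/(k₁+k₂·C_A).
Integrating from C_{A0} to C_A: C_D = (0.926/2.88)·ln[(0.926+2.88·1.80)/(0.926+2.88·0.943)] = 0.3215·ln(6.110/3.642) = 0.1663 mol/L.
C_U = (C_{A0}−C_A)−C_D = 0.6905 mol/L; S̃_{D/U} = 0.1663/0.6905 = 0.241.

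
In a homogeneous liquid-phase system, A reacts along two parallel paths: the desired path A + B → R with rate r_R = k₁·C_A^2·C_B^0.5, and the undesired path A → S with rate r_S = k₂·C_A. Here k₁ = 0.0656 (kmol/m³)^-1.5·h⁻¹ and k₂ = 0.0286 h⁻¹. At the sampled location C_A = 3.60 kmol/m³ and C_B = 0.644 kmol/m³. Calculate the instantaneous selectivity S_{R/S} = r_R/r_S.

S_{R/S} = r_R/r_S = (k₁·C_A^2·C_B^0.5)/(k₂·C_A) = (k₁/k₂)·C_A·C_B^0.5.
= (0.0656×3.600^2×0.6440^0.5) / (0.0286×3.600) = 0.6823/0.1030 = 6.63.

6.63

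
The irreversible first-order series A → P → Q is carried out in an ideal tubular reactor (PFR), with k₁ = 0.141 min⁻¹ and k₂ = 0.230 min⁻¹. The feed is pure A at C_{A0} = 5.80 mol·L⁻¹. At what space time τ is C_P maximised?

For first-order series the maximum of C_P occurs at τ_opt = ln(k₂/k₁)/(k₂−k₁).
= ln(0.230/0.141)/(0.230−0.141) = ln(1.631)/0.08900 = 0.4893/0.08900 = 5.50 min.

5.50 min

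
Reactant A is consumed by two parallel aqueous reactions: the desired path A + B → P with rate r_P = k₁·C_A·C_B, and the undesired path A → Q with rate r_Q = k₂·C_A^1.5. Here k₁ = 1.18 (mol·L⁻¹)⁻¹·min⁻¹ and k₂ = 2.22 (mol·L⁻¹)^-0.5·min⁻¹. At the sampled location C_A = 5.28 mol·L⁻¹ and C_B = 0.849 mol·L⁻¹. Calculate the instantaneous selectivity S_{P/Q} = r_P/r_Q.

0.196

S_{P/Q} = r_P/r_Q = (k₁·C_A·C_B)/(k₂·C_A^1.5) = (k₁/k₂)·C_A^-0.5·C_B.
= (1.18×5.280×0.8490) / (2.22×5.280^1.5) = 5.290/26.93 = 0.196.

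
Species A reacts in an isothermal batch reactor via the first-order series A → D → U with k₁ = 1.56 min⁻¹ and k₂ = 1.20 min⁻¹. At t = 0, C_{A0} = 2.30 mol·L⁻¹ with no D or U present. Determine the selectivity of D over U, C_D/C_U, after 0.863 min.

1.25

Solving the coupled first-order balances gives C_D(t) = [k₁/(k₂−k₁)]·C_{A0}·(e^(−k₁t) − e^(−k₂t)).
e^(−k₁t) = e^(−1.56×0.863) = e^(−1.346) = 0.2602; e^(−k₂t) = e^(−1.036) = 0.3550.
C_D = 1.56×2.30/(1.20−1.56) × (0.2602−0.3550) = (-9.967)×(-0.09481) = 0.9449 mol·L⁻¹.
C_A = C_{A0}e^(−k₁t) = 0.5985 mol·L⁻¹, so C_U = C_{A0}−C_A−C_D = 0.7566 mol·L⁻¹; C_D/C_U = 1.25.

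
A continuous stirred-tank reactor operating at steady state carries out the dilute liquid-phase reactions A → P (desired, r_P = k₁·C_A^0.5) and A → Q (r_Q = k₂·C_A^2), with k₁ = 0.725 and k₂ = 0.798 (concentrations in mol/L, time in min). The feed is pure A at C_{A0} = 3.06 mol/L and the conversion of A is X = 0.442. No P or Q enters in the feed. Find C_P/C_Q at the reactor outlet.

0.407

Exit C_A = C_{A0}(1−X) = 3.06×0.558 = 1.707 mol/L.
In a CSTR the entire volume is at exit conditions, so r_P = 0.725×1.707^0.5 = 0.9474 and r_Q = 0.798×1.707^2 = 2.327.
Overall selectivity = C_P/C_Q = r_Pτ/(r_Qτ) = r_P/r_Q = 0.407.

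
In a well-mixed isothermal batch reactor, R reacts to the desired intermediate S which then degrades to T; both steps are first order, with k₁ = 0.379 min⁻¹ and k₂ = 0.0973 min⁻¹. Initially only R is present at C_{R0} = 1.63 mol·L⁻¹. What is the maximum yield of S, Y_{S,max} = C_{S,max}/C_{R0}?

0.625

At the optimum, C_{S,max}/C_{R0} = (k₁/k₂)^[k₂/(k₂−k₁)].
= (0.379/0.0973)^(0.0973/(0.0973−0.379)) = (3.895)^(-0.3454) = 0.6252.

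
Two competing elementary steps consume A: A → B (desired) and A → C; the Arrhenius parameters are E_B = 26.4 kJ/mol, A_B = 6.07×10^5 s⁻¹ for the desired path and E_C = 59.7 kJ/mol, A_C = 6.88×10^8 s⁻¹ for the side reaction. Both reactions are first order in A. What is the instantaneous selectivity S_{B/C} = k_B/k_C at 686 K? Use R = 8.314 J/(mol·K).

0.303

With equal orders, S_{B/C} = k_B/k_C = (A_B/A_C)·exp[(E_C−E_B)/(RT)].
(E_C−E_B)/(RT) = (59.7−26.4)×10³/(8.314×686) = 33300/5703 = 5.839.
k_B/k_C = (6.07×10^5/6.88×10^8)·exp(5.839) = 8.823×10^-4 × 343.3 = 0.303.
Since E_B < E_C, lowering the temperature improves selectivity toward B.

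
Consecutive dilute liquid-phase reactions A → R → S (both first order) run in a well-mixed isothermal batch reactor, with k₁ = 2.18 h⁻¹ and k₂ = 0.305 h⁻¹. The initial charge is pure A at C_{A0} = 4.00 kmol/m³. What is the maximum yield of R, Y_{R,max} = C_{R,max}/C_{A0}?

For a first-order series the maximum intermediate yield is C_{R,max}/C_{A0} = (k₁/k₂)^[k₂/(k₂−k₁)].
= (2.18/0.305)^(0.305/(0.305−2.18)) = (7.148)^(-0.1627) = 0.7262.

0.726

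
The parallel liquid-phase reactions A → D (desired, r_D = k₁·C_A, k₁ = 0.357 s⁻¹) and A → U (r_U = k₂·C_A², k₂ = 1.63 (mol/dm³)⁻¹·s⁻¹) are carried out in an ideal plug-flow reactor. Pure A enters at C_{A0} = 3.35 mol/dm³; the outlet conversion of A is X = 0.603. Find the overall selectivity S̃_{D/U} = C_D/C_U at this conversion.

0.0995

C_A = C_{A0}(1−X) = 1.330 mol/dm³.
Along a PFR/batch, dC_D/dC_A = −r_D/(r_D+r_U) = −k₁/(k₁+k₂·C_A).
Integrating from C_{A0} to C_A: C_D = (0.357/1.63)·ln[(0.357+1.63·3.35)/(0.357+1.63·1.33)] = 0.2190·ln(5.817/2.525) = 0.1828 mol/dm³.
C_U = (C_{A0}−C_A)−C_D = 1.837 mol/dm³; S̃_{D/U} = 0.1828/1.837 = 0.0995.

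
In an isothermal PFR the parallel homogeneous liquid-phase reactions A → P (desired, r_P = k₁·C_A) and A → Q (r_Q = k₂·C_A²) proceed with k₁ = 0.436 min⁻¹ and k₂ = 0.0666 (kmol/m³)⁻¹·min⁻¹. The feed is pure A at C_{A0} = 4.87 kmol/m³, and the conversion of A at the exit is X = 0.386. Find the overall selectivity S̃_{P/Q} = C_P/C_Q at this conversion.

C_A = C_{A0}(1−X) = 2.990 kmol/m³.
Along a PFR/batch, dC_P/dC_A = −r_P/(r_P+r_Q) = −k₁/(k₁+k₂·C_A).
Integrating from C_{A0} to C_A: C_P = (0.436/0.0666)·ln[(0.436+0.0666·4.87)/(0.436+0.0666·2.99)] = 6.547·ln(0.7603/0.6351) = 1.178 kmol/m³.
C_Q = (C_{A0}−C_A)−C_P = 0.7020 kmol/m³; S̃_{P/Q} = 1.178/0.7020 = 1.68.

1.68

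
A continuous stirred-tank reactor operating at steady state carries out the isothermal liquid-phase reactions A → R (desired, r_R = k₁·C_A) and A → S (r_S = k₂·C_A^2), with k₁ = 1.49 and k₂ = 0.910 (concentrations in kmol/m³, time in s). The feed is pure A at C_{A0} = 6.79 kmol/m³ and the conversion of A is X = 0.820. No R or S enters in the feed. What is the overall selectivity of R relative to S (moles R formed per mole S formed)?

1.34

Exit C_A = C_{A0}(1−X) = 6.79×0.180 = 1.222 kmol/m³.
Rates in a CSTR are evaluated at the outlet concentration: r_R = 1.49×1.222 = 1.821, r_S = 0.910×1.222^2 = 1.359.
Overall selectivity = C_R/C_S = r_Rτ/(r_Sτ) = r_R/r_S = 1.34.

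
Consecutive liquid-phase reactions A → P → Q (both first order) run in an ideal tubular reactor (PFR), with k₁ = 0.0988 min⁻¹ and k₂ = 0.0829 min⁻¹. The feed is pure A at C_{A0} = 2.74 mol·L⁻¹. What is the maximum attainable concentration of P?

1.10 mol·L⁻¹

Evaluating C_P at τ_opt = ln(k₂/k₁)/(k₂−k₁) gives C_{P,max}/C_{A0} = (k₁/k₂)^[k₂/(k₂−k₁)].
= (0.0988/0.0829)^(0.0829/(0.0829−0.0988)) = (1.192)^(-5.214) = 0.4006.
C_{P,max} = 0.4006×2.74 = 1.10 mol·L⁻¹.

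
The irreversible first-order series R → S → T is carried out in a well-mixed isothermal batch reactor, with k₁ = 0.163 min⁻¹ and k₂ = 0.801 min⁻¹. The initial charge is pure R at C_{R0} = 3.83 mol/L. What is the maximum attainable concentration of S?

0.519 mol/L

For a first-order series the maximum intermediate yield is C_{S,max}/C_{R0} = (k₁/k₂)^[k₂/(k₂−k₁)].
= (0.163/0.801)^(0.801/(0.801−0.163)) = (0.2035)^(1.255) = 0.1355.
C_{S,max} = 0.1355×3.83 = 0.519 mol/L.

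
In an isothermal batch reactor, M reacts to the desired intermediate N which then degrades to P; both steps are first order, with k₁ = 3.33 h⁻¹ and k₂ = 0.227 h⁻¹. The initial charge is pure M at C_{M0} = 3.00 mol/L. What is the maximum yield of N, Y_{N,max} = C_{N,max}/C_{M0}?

Evaluating C_N at t_opt = ln(k₂/k₁)/(k₂−k₁) gives C_{N,max}/C_{M0} = (k₁/k₂)^[k₂/(k₂−k₁)].
= (3.33/0.227)^(0.227/(0.227−3.33)) = (14.67)^(-0.07316) = 0.8216.

0.822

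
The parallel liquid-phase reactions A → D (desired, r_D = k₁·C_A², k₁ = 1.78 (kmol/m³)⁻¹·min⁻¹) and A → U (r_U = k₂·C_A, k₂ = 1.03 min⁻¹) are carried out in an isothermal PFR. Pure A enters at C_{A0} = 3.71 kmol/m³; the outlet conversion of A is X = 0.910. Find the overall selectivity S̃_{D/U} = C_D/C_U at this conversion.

C_A = C_{A0}(1−X) = 0.3339 kmol/m³.
Along a PFR/batch, dC_U/dC_A = −r_U/(r_D+r_U) = −k₂/(k₂+k₁·C_A).
Integrating from C_{A0} to C_A: C_U = (1.03/1.78)·ln[(1.03+1.78·3.71)/(1.03+1.78·0.334)] = 0.5787·ln(7.634/1.624) = 0.8955 kmol/m³.
Then C_D = (C_{A0}−C_A) − C_U = 3.376 − 0.8955 = 2.481 kmol/m³.
S̃_{D/U} = C_D/C_U = 2.481/0.8955 = 2.77.

2.77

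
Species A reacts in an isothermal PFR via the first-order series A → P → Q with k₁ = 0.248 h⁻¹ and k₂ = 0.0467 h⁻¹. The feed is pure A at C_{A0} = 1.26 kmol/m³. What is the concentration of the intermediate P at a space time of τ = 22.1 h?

Solving the coupled first-order balances gives C_P(τ) = [k₁/(k₂−k₁)]·C_{A0}·(e^(−k₁τ) − e^(−k₂τ)).
e^(−k₁τ) = e^(−0.248×22.1) = e^(−5.481) = 0.004166; e^(−k₂τ) = e^(−1.032) = 0.3563.
C_P = 0.248×1.26/(0.0467−0.248) × (0.004166−0.3563) = (-1.552)×(-0.3521) = 0.5466 kmol/m³.

0.547 kmol/m³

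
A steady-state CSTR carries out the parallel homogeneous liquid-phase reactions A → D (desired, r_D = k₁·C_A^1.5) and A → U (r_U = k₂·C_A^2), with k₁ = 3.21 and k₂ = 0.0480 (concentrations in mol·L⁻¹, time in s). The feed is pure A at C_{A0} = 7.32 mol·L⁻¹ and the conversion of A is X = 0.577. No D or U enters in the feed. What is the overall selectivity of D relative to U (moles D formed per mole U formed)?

Exit C_A = C_{A0}(1−X) = 7.32×0.423 = 3.096 mol·L⁻¹.
A CSTR operates uniformly at the exit composition, giving r_D = 17.49 and r_U = 0.4602 (each k·C_A^n at C_A = 3.096).
Overall selectivity = C_D/C_U = r_Dτ/(r_Uτ) = r_D/r_U = 38.0.

38.0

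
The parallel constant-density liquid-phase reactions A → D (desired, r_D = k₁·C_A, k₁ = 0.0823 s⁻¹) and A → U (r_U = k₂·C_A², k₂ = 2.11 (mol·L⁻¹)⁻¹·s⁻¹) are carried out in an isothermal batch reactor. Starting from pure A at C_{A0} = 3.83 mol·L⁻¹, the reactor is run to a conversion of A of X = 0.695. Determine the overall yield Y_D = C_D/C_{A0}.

0.0119

C_A = C_{A0}(1−X) = 1.168 mol·L⁻¹.
Along a PFR/batch, dC_D/dC_A = −r_D/(r_D+r_U) = −k₁/(k₁+k₂·C_A).
Integrating from C_{A0} to C_A: C_D = (0.0823/2.11)·ln[(0.0823+2.11·3.83)/(0.0823+2.11·1.17)] = 0.03900·ln(8.164/2.547) = 0.04543 mol·L⁻¹.
Y_D = C_D/C_{A0} = 0.04543/3.83 = 0.0119.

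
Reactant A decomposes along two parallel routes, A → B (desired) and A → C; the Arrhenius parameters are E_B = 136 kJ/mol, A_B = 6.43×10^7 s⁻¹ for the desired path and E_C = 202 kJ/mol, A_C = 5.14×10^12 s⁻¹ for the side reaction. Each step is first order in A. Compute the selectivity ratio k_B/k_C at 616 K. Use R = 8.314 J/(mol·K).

Since both paths have the same order in A, the concentration cancels and S_{B/C} = k_B/k_C = (A_B/A_C)·exp[(E_C−E_B)/(RT)].
(E_C−E_B)/(RT) = (202−136)×10³/(8.314×616) = 66000/5121 = 12.89.
k_B/k_C = (6.43×10^7/5.14×10^12)·exp(12.89) = 1.251×10^-5 × 3.952×10^5 = 4.94.
Since E_B < E_C, lowering the temperature improves selectivity toward B.

4.94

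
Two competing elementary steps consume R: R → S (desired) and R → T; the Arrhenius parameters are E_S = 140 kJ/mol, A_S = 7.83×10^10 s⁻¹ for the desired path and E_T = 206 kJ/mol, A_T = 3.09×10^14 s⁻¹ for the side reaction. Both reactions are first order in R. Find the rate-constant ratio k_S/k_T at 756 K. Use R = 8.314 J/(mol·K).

9.21

Since both paths have the same order in R, the concentration cancels and S_{S/T} = k_S/k_T = (A_S/A_T)·exp[(E_T−E_S)/(RT)].
(E_T−E_S)/(RT) = (206−140)×10³/(8.314×756) = 66000/6285 = 10.50.
k_S/k_T = (7.83×10^10/3.09×10^14)·exp(10.50) = 2.534×10^-4 × 36336 = 9.21.
Since E_S < E_T, lowering the temperature improves selectivity toward S.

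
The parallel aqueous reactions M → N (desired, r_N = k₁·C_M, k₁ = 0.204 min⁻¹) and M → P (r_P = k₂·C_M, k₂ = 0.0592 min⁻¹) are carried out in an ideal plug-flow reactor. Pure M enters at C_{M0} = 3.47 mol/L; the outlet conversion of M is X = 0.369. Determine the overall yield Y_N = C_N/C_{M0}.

C_M = C_{M0}(1−X) = 2.190 mol/L.
Both paths are first order in M, so the instantaneous fraction to N is constant: dC_N/d(−C_M) = k₁/(k₁+k₂) = 0.7751.
C_N = 0.7751·(C_{M0}−C_M) = 0.7751×1.280 = 0.992 mol/L.
Y_N = C_N/C_{M0} = 0.9924/3.47 = 0.286.

0.286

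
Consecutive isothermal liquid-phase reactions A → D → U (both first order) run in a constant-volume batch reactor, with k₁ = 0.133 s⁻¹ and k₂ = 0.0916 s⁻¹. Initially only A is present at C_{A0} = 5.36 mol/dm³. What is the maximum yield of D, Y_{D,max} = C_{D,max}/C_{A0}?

At the optimum, C_{D,max}/C_{A0} = (k₁/k₂)^[k₂/(k₂−k₁)].
= (0.133/0.0916)^(0.0916/(0.0916−0.133)) = (1.452)^(-2.213) = 0.4382.

0.438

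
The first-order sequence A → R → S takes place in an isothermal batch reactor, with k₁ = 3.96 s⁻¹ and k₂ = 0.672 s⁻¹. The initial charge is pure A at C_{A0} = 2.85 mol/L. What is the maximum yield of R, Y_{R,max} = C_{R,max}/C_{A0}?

0.696

At the optimum, C_{R,max}/C_{A0} = (k₁/k₂)^[k₂/(k₂−k₁)].
= (3.96/0.672)^(0.672/(0.672−3.96)) = (5.893)^(-0.2044) = 0.6959.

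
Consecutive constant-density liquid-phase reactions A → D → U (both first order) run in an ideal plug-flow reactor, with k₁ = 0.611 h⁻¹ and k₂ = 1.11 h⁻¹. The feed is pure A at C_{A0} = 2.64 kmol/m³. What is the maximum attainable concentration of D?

At the optimum, C_{D,max}/C_{A0} = (k₁/k₂)^[k₂/(k₂−k₁)].
= (0.611/1.11)^(1.11/(1.11−0.611)) = (0.5505)^(2.224) = 0.2650.
C_{D,max} = 0.2650×2.64 = 0.700 kmol/m³.

0.700 kmol/m³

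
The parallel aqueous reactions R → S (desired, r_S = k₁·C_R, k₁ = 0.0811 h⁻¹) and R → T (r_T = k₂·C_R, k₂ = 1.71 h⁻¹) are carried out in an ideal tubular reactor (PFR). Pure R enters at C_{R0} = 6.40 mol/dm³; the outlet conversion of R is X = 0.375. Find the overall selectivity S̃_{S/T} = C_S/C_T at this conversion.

C_R = C_{R0}(1−X) = 4.000 mol/dm³.
Both paths are first order in R, so the instantaneous fraction to S is constant: dC_S/d(−C_R) = k₁/(k₁+k₂) = 0.04528.
C_S = 0.04528·(C_{R0}−C_R) = 0.04528×2.400 = 0.109 mol/dm³.
C_T = (C_{R0}−C_R)−C_S = 2.291 mol/dm³; S̃_{S/T} = 0.1087/2.291 = 0.0474.

0.0474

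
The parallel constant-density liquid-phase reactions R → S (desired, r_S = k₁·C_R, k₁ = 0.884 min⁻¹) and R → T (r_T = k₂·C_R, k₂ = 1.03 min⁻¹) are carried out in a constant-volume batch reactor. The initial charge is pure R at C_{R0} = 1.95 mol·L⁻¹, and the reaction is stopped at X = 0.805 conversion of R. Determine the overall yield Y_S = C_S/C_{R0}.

C_R = C_{R0}(1−X) = 0.3802 mol·L⁻¹.
Both paths are first order in R, so the instantaneous fraction to S is constant: dC_S/d(−C_R) = k₁/(k₁+k₂) = 0.4619.
C_S = 0.4619·(C_{R0}−C_R) = 0.4619×1.570 = 0.725 mol·L⁻¹.
Y_S = C_S/C_{R0} = 0.7250/1.95 = 0.372.

0.372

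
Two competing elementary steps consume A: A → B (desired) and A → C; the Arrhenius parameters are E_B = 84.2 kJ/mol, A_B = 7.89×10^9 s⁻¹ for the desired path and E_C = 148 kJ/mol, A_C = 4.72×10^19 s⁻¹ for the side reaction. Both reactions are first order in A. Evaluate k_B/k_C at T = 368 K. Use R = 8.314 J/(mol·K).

Since both paths have the same order in A, the concentration cancels and S_{B/C} = k_B/k_C = (A_B/A_C)·exp[(E_C−E_B)/(RT)].
(E_C−E_B)/(RT) = (148−84.2)×10³/(8.314×368) = 63800/3060 = 20.85.
k_B/k_C = (7.89×10^9/4.72×10^19)·exp(20.85) = 1.672×10^-10 × 1.138×10^9 = 0.190.

0.190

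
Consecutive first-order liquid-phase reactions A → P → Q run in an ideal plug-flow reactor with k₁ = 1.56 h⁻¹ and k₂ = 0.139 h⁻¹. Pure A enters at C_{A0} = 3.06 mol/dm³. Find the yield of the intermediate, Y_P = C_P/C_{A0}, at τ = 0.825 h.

Solving the coupled first-order balances gives C_P(τ) = [k₁/(k₂−k₁)]·C_{A0}·(e^(−k₁τ) − e^(−k₂τ)).
e^(−k₁τ) = e^(−1.56×0.825) = e^(−1.287) = 0.2761; e^(−k₂τ) = e^(−0.1147) = 0.8917.
C_P = 1.56×3.06/(0.139−1.56) × (0.2761−0.8917) = (-3.359)×(-0.6156) = 2.068 mol/dm³.
Y_P = C_P/C_{A0} = 2.068/3.06 = 0.676.

0.676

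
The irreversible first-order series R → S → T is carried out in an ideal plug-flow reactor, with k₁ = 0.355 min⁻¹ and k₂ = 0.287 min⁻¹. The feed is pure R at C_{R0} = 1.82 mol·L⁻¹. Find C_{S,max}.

Evaluating C_S at τ_opt = ln(k₂/k₁)/(k₂−k₁) gives C_{S,max}/C_{R0} = (k₁/k₂)^[k₂/(k₂−k₁)].
= (0.355/0.287)^(0.287/(0.287−0.355)) = (1.237)^(-4.221) = 0.4076.
C_{S,max} = 0.4076×1.82 = 0.742 mol·L⁻¹.

0.742 mol·L⁻¹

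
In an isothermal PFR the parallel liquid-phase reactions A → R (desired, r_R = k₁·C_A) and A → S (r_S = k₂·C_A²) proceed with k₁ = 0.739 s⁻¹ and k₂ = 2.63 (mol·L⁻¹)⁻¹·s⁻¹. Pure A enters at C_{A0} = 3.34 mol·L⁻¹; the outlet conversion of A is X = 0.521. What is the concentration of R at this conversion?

C_A = C_{A0}(1−X) = 1.600 mol·L⁻¹.
Along a PFR/batch, dC_R/dC_A = −r_R/(r_R+r_S) = −k₁/(k₁+k₂·C_A).
Integrating from C_{A0} to C_A: C_R = (0.739/2.63)·ln[(0.739+2.63·3.34)/(0.739+2.63·1.60)] = 0.2810·ln(9.523/4.947) = 0.1841 mol·L⁻¹.

0.184 mol·L⁻¹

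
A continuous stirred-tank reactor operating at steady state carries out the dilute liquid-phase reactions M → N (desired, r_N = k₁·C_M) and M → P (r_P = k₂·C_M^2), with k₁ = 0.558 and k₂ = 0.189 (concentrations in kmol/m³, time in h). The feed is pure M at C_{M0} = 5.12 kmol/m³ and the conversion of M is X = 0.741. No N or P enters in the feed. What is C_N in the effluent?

2.62 kmol/m³

Exit C_M = C_{M0}(1−X) = 5.12×0.259 = 1.326 kmol/m³.
In a CSTR the entire volume is at exit conditions, so r_N = 0.558×1.326 = 0.7400 and r_P = 0.189×1.326^2 = 0.3324.
Fraction of consumed M going to N: r_N/(r_N+r_P) = 0.6901.
C_N = 0.6901·C_{M0}·X = 0.6901×5.12×0.741 = 2.62 kmol/m³.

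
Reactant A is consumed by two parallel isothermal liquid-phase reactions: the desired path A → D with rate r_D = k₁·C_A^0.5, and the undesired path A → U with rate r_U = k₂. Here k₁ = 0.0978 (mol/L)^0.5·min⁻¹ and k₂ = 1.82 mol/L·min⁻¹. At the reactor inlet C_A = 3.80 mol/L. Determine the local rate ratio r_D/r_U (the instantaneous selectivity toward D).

0.105

S_{D/U} = r_D/r_U = (k₁·C_A^0.5)/(k₂) = (k₁/k₂)·C_A^0.5.
= (0.0978×3.800^0.5) / (1.82) = 0.1906/1.820 = 0.105.
Since the desired path is higher order in A, keeping C_A high (PFR or concentrated feed) favours D.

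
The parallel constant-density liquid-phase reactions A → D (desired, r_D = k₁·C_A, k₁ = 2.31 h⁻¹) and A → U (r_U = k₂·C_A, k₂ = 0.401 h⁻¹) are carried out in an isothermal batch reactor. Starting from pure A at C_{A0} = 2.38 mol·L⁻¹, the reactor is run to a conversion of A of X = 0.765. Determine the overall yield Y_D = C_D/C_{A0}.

0.652

C_A = C_{A0}(1−X) = 0.5593 mol·L⁻¹.
Both paths are first order in A, so the instantaneous fraction to D is constant: dC_D/d(−C_A) = k₁/(k₁+k₂) = 0.8521.
C_D = 0.8521·(C_{A0}−C_A) = 0.8521×1.821 = 1.55 mol·L⁻¹.
Y_D = C_D/C_{A0} = 1.551/2.38 = 0.652.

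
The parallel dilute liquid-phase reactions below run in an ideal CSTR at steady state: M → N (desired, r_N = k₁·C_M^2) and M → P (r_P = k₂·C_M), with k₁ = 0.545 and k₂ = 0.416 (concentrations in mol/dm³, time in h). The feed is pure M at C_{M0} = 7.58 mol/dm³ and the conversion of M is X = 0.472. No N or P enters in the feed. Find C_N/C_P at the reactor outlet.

5.24

Exit C_M = C_{M0}(1−X) = 7.58×0.528 = 4.002 mol/dm³.
A CSTR operates uniformly at the exit composition, giving r_N = 8.730 and r_P = 1.665 (each k·C_M^n at C_M = 4.002).
Overall selectivity = C_N/C_P = r_Nτ/(r_Pτ) = r_N/r_P = 5.24.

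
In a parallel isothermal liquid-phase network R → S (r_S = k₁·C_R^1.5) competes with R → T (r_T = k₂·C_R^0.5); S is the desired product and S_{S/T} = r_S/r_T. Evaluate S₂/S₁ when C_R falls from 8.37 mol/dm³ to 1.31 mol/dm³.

0.157

S_{S/T} = (k₁/k₂)·C_R, so S₂/S₁ = (C_{R,2}/C_{R,1}).
= 1.31/8.37 = 0.157.
Selectivity toward S falls as C_R falls — high-concentration operation is favoured.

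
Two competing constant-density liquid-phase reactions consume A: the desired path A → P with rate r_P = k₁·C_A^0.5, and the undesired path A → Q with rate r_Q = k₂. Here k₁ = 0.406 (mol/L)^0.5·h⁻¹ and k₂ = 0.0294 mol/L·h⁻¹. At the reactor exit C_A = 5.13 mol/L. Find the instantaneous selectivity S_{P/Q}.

S_{P/Q} = r_P/r_Q = (k₁·C_A^0.5)/(k₂) = (k₁/k₂)·C_A^0.5.
= (0.406×5.130^0.5) / (0.0294) = 0.9196/0.02940 = 31.3.
Since the desired path is higher order in A, keeping C_A high (PFR or concentrated feed) favours P.

31.3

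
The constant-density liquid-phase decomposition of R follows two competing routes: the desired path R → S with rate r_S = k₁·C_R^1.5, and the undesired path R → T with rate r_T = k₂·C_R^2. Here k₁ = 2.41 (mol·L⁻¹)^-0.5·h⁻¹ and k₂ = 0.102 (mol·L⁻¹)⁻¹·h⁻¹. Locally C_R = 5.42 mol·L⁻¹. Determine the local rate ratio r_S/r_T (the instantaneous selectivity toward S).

S_{S/T} = r_S/r_T = (k₁·C_R^1.5)/(k₂·C_R^2) = (k₁/k₂)·C_R^-0.5.
= (2.41×5.420^1.5) / (0.102×5.420^2) = 30.41/2.996 = 10.1.
The undesired path is higher order in R, so low C_R (CSTR or dilute feed) favours S.

10.1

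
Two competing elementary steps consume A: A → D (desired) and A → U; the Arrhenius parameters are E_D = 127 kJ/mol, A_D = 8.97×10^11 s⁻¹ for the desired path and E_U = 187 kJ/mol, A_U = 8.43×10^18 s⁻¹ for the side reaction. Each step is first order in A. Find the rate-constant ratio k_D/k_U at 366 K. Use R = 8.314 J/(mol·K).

Since both paths have the same order in A, the concentration cancels and S_{D/U} = k_D/k_U = (A_D/A_U)·exp[(E_U−E_D)/(RT)].
(E_U−E_D)/(RT) = (187−127)×10³/(8.314×366) = 60000/3043 = 19.72.
k_D/k_U = (8.97×10^11/8.43×10^18)·exp(19.72) = 1.064×10^-7 × 3.659×10^8 = 38.9.

38.9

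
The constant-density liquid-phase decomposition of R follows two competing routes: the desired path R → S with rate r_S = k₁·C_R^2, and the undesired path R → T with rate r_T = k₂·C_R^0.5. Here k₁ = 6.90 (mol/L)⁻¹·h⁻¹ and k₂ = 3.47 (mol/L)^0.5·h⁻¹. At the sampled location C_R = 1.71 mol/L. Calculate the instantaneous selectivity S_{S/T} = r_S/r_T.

S_{S/T} = r_S/r_T = (k₁·C_R^2)/(k₂·C_R^0.5) = (k₁/k₂)·C_R^1.5.
= (6.90×1.710^2) / (3.47×1.710^0.5) = 20.18/4.538 = 4.45.

4.45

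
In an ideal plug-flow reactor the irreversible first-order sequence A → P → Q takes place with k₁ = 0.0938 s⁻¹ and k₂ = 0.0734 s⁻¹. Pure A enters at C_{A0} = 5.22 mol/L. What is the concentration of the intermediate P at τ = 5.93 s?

Solving the coupled first-order balances gives C_P(τ) = [k₁/(k₂−k₁)]·C_{A0}·(e^(−k₁τ) − e^(−k₂τ)).
e^(−k₁τ) = e^(−0.0938×5.93) = e^(−0.5562) = 0.5734; e^(−k₂τ) = e^(−0.4353) = 0.6471.
C_P = 0.0938×5.22/(0.0734−0.0938) × (0.5734−0.6471) = (-24.00)×(-0.07373) = 1.770 mol/L.

1.77 mol/L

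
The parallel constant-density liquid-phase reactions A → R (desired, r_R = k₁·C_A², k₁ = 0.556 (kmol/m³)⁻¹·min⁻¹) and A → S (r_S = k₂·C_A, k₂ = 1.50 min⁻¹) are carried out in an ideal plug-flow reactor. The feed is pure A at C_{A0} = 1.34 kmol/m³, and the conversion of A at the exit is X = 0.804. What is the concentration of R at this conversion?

C_A = C_{A0}(1−X) = 0.2626 kmol/m³.
Along a PFR/batch, dC_S/dC_A = −r_S/(r_R+r_S) = −k₂/(k₂+k₁·C_A).
Integrating from C_{A0} to C_A: C_S = (1.50/0.556)·ln[(1.50+0.556·1.34)/(1.50+0.556·0.263)] = 2.698·ln(2.245/1.646) = 0.8373 kmol/m³.
Then C_R = (C_{A0}−C_A) − C_S = 1.077 − 0.8373 = 0.2401 kmol/m³.

0.240 kmol/m³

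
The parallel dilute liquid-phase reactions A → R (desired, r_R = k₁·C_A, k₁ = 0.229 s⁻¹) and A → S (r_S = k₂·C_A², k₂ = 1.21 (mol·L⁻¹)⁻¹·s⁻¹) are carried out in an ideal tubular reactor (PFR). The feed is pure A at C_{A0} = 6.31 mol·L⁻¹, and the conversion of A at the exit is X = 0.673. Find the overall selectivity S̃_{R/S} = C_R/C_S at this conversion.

C_A = C_{A0}(1−X) = 2.063 mol·L⁻¹.
Along a PFR/batch, dC_R/dC_A = −r_R/(r_R+r_S) = −k₁/(k₁+k₂·C_A).
Integrating from C_{A0} to C_A: C_R = (0.229/1.21)·ln[(0.229+1.21·6.31)/(0.229+1.21·2.06)] = 0.1893·ln(7.864/2.726) = 0.2005 mol·L⁻¹.
C_S = (C_{A0}−C_A)−C_R = 4.046 mol·L⁻¹; S̃_{R/S} = 0.2005/4.046 = 0.0496.

0.0496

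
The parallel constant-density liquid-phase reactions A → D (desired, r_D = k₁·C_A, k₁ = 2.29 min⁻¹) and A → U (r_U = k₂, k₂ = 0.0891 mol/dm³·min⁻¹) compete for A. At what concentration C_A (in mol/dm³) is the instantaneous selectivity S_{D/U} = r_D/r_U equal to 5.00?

S_{D/U} = (k₁/k₂)·C_A ⇒ C_A = S·k₂/k₁.
= 5.00×0.0891/2.29 = 0.195 mol/dm³.

0.195 mol/dm³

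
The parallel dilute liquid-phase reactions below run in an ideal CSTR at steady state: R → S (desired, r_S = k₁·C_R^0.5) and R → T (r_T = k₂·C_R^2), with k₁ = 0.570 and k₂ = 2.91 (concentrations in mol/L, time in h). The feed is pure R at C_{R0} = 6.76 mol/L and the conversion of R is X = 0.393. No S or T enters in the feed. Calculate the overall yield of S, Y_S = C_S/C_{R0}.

Exit C_R = C_{R0}(1−X) = 6.76×0.607 = 4.103 mol/L.
In a CSTR the entire volume is at exit conditions, so r_S = 0.570×4.103^0.5 = 1.155 and r_T = 2.91×4.103^2 = 49.00.
Fraction of consumed R going to S: r_S/(r_S+r_T) = 0.02302.
C_S = 0.02302·C_{R0}·X = 0.02302×6.76×0.393 = 0.0612 mol/L; Y_S = C_S/C_{R0} = 0.00905.

0.00905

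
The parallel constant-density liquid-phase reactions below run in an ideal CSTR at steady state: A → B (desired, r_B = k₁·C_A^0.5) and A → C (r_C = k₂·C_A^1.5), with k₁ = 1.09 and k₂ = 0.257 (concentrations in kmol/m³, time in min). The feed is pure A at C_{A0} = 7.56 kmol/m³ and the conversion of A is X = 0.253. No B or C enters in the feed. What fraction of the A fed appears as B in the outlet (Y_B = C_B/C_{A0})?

0.109

Exit C_A = C_{A0}(1−X) = 7.56×0.747 = 5.647 kmol/m³.
In a CSTR the entire volume is at exit conditions, so r_B = 1.09×5.647^0.5 = 2.590 and r_C = 0.257×5.647^1.5 = 3.449.
Fraction of consumed A going to B: r_B/(r_B+r_C) = 0.4289.
C_B = 0.4289·C_{A0}·X = 0.4289×7.56×0.253 = 0.820 kmol/m³; Y_B = C_B/C_{A0} = 0.109.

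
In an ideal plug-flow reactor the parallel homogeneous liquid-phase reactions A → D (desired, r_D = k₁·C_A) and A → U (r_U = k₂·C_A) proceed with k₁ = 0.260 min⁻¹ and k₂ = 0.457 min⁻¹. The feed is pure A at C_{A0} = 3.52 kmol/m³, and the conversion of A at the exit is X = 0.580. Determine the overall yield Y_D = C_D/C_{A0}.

C_A = C_{A0}(1−X) = 1.478 kmol/m³.
Both paths are first order in A, so the instantaneous fraction to D is constant: dC_D/d(−C_A) = k₁/(k₁+k₂) = 0.3626.
C_D = 0.3626·(C_{A0}−C_A) = 0.3626×2.042 = 0.740 kmol/m³.
Y_D = C_D/C_{A0} = 0.7403/3.52 = 0.210.

0.210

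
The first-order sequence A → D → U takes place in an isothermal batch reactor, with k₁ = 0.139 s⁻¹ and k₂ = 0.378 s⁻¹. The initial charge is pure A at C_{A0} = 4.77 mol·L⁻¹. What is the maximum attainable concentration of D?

0.980 mol·L⁻¹

Evaluating C_D at t_opt = ln(k₂/k₁)/(k₂−k₁) gives C_{D,max}/C_{A0} = (k₁/k₂)^[k₂/(k₂−k₁)].
= (0.139/0.378)^(0.378/(0.378−0.139)) = (0.3677)^(1.582) = 0.2055.
C_{D,max} = 0.2055×4.77 = 0.980 mol·L⁻¹.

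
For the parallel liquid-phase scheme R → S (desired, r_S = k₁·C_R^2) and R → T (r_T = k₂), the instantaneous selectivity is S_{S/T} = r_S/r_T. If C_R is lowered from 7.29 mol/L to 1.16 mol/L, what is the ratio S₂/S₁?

0.0253

S_{S/T} = (k₁/k₂)·C_R^2, so S₂/S₁ = (C_{R,2}/C_{R,1})^2.
= (1.16/7.29)^2 = (0.1591)^2 = 0.0253.
Selectivity toward S falls as C_R falls — high-concentration operation is favoured.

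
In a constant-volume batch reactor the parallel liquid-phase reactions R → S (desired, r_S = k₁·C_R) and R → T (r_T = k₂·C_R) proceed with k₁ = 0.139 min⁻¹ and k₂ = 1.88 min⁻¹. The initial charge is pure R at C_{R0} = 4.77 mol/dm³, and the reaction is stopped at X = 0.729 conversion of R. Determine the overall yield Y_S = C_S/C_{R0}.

C_R = C_{R0}(1−X) = 1.293 mol/dm³.
Both paths are first order in R, so the instantaneous fraction to S is constant: dC_S/d(−C_R) = k₁/(k₁+k₂) = 0.06885.
C_S = 0.06885·(C_{R0}−C_R) = 0.06885×3.477 = 0.239 mol/dm³.
Y_S = C_S/C_{R0} = 0.2394/4.77 = 0.0502.

0.0502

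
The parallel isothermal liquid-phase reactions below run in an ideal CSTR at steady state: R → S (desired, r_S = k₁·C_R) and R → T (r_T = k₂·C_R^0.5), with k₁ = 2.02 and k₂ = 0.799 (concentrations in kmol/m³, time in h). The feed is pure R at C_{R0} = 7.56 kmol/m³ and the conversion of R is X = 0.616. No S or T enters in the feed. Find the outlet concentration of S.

3.78 kmol/m³

Exit C_R = C_{R0}(1−X) = 7.56×0.384 = 2.903 kmol/m³.
In a CSTR the entire volume is at exit conditions, so r_S = 2.02×2.903 = 5.864 and r_T = 0.799×2.903^0.5 = 1.361.
Fraction of consumed R going to S: r_S/(r_S+r_T) = 0.8116.
C_S = 0.8116·C_{R0}·X = 0.8116×7.56×0.616 = 3.78 kmol/m³.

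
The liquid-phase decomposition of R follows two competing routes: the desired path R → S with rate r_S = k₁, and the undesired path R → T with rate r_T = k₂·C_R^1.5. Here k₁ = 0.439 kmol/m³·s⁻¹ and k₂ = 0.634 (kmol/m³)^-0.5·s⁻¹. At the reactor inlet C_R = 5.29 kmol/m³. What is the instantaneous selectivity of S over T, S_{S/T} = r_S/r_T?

S_{S/T} = r_S/r_T = (k₁)/(k₂·C_R^1.5) = (k₁/k₂)·C_R^-1.5.
= (0.439) / (0.634×5.290^1.5) = 0.4390/7.714 = 0.0569.
The undesired path is higher order in R, so low C_R (CSTR or dilute feed) favours S.

0.0569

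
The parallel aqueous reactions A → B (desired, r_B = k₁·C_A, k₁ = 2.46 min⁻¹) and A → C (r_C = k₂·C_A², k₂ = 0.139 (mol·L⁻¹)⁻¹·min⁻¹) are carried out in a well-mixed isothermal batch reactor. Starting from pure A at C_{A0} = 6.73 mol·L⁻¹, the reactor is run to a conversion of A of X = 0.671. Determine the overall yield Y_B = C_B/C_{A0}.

0.538

C_A = C_{A0}(1−X) = 2.214 mol·L⁻¹.
Along a PFR/batch, dC_B/dC_A = −r_B/(r_B+r_C) = −k₁/(k₁+k₂·C_A).
Integrating from C_{A0} to C_A: C_B = (2.46/0.139)·ln[(2.46+0.139·6.73)/(2.46+0.139·2.21)] = 17.70·ln(3.395/2.768) = 3.617 mol·L⁻¹.
Y_B = C_B/C_{A0} = 3.617/6.73 = 0.538.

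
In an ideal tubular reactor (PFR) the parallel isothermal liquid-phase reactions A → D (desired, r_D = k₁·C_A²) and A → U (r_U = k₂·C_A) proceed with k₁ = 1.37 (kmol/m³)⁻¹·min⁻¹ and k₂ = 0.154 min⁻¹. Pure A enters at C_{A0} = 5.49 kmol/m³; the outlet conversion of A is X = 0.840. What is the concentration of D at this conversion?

4.42 kmol/m³

C_A = C_{A0}(1−X) = 0.8784 kmol/m³.
Along a PFR/batch, dC_U/dC_A = −r_U/(r_D+r_U) = −k₂/(k₂+k₁·C_A).
Integrating from C_{A0} to C_A: C_U = (0.154/1.37)·ln[(0.154+1.37·5.49)/(0.154+1.37·0.878)] = 0.1124·ln(7.675/1.357) = 0.1947 kmol/m³.
Then C_D = (C_{A0}−C_A) − C_U = 4.612 − 0.1947 = 4.417 kmol/m³.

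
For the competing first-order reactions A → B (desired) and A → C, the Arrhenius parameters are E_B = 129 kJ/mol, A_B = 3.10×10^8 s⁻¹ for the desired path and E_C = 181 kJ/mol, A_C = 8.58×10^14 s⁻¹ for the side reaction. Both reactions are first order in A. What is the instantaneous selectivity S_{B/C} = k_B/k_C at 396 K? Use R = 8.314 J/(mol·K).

Since both paths have the same order in A, the concentration cancels and S_{B/C} = k_B/k_C = (A_B/A_C)·exp[(E_C−E_B)/(RT)].
(E_C−E_B)/(RT) = (181−129)×10³/(8.314×396) = 52000/3292 = 15.79.
k_B/k_C = (3.10×10^8/8.58×10^14)·exp(15.79) = 3.613×10^-7 × 7.233×10^6 = 2.61.

2.61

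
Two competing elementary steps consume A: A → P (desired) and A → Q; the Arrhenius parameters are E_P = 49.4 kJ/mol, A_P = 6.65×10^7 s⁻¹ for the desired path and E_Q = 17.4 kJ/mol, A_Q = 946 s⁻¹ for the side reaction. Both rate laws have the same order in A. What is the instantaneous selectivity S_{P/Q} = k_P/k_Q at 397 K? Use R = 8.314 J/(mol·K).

4.33

With equal orders, S_{P/Q} = k_P/k_Q = (A_P/A_Q)·exp[(E_Q−E_P)/(RT)].
(E_Q−E_P)/(RT) = (17.4−49.4)×10³/(8.314×397) = -32000/3301 = -9.695.
k_P/k_Q = (6.65×10^7/946)·exp(-9.695) = 70296 × 6.159×10^-5 = 4.33.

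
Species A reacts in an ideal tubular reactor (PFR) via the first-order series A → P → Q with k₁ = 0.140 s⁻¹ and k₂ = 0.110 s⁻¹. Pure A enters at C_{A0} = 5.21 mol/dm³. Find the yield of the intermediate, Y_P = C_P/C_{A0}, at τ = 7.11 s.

0.410

For first-order series with pure A initially, C_P(τ) = k₁C_{A0}/(k₂−k₁)·(e^(−k₁τ) − e^(−k₂τ)).
e^(−k₁τ) = e^(−0.140×7.11) = e^(−0.9954) = 0.3696; e^(−k₂τ) = e^(−0.7821) = 0.4574.
C_P = 0.140×5.21/(0.110−0.140) × (0.3696−0.4574) = (-24.31)×(-0.08787) = 2.136 mol/dm³.
Y_P = C_P/C_{A0} = 2.136/5.21 = 0.410.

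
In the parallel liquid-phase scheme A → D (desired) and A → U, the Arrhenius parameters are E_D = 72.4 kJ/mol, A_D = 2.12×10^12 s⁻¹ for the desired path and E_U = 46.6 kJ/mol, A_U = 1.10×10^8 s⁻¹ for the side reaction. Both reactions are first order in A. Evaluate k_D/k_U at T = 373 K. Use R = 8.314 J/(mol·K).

4.70

k_D/k_U = (A_D/A_U)·exp[−(E_D−E_U)/(RT)] = (A_D/A_U)·exp[(E_U−E_D)/(RT)].
(E_U−E_D)/(RT) = (46.6−72.4)×10³/(8.314×373) = -25800/3101 = -8.320.
k_D/k_U = (2.12×10^12/1.10×10^8)·exp(-8.320) = 19273 × 2.437×10^-4 = 4.70.
Since E_D > E_U, raising the temperature improves selectivity toward D.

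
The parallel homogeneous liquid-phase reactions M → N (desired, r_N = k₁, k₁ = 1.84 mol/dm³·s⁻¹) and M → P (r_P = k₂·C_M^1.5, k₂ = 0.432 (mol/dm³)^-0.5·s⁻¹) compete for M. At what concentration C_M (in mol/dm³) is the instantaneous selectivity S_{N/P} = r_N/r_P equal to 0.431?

4.61 mol/dm³

S_{N/P} = (k₁/k₂)·C_M^-1.5 ⇒ C_M = (S·k₂/k₁)^(1/(-1.5)).
= (0.431×0.432/1.84)^(-0.6667) = (0.1012)^(-0.6667) = 4.61 mol/dm³.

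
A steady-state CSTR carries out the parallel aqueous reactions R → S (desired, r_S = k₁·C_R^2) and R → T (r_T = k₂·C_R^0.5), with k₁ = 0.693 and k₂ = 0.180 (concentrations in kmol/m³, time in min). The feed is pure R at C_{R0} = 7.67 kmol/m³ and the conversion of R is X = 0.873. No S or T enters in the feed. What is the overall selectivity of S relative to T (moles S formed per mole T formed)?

Exit C_R = C_{R0}(1−X) = 7.67×0.127 = 0.9741 kmol/m³.
A CSTR operates uniformly at the exit composition, giving r_S = 0.6576 and r_T = 0.1777 (each k·C_R^n at C_R = 0.9741).
Overall selectivity = C_S/C_T = r_Sτ/(r_Tτ) = r_S/r_T = 3.70.

3.70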